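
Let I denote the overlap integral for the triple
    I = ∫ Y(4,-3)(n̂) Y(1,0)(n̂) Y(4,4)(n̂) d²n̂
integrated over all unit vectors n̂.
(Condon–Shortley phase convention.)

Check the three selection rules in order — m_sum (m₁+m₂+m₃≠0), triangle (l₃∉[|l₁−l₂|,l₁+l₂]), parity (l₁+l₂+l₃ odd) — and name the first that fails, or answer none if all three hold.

m_sum

azimuthal sum: -3 + 0 + 4 = 1  ✗
3 ≤ 4 ≤ 5 (triangle on l)
L = 4 + 1 + 4 = 9 (odd)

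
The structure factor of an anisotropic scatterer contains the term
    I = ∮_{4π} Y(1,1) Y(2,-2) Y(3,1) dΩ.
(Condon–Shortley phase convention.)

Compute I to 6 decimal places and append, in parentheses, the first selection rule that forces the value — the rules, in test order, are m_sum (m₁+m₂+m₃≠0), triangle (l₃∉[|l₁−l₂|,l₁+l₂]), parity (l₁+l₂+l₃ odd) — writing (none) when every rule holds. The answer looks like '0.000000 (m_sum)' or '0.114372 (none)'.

Rules hold: Σm=0, L=6 even, 1≤3≤3.
N = 3·5·7 = 105
Δ = 0!·2!·4!/7! = 1/105
Racah Σ t=0..0: t=0:+1/4 = 1/4
⇒ 3j(1 2 3; 0 0 0)² = 3/35, sgn -1
Racah Σ t=0..0: t=0:+1/48 = 1/48
⇒ 3j(1 2 3; 1 -2 1)² = 1/105, sgn +1
4πI² = N·(3j₀)²·(3jₘ)² = 3/35
I = -1·√(0.0857143/4π) = -0.08258890
No selection rule forces the value: the integral is nonzero (none).

-0.082589 (none)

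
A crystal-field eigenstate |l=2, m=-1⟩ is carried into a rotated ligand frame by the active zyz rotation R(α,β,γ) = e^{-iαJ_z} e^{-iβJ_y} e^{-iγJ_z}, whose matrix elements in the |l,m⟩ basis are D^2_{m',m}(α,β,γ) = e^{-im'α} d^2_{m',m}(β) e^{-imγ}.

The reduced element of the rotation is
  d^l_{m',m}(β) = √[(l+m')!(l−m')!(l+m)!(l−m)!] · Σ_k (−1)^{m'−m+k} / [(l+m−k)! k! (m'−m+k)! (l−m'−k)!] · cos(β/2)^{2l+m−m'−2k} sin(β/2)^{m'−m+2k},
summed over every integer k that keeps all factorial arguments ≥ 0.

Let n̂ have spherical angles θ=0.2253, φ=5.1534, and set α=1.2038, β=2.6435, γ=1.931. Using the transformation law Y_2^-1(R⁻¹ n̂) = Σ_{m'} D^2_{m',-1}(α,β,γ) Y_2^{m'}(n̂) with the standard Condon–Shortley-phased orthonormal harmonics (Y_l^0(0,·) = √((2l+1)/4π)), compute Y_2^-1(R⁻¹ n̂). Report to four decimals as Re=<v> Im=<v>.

Need the full column D^2_{m',-1} for m'=−2..2 at α=1.2038, β=2.6435, γ=1.9310.
cos(β/2)=0.246480, sin(β/2)=0.969148
d^2_{-2,-1}: single k=1 term ⇒ +0.029024;  D = -0.010598-0.027020i
d^2_{-1,-1}: k∈[0..1] ⇒ +0.003691 -0.171184 = -0.167494;  D = +0.167490-0.001138i
d^2_{0,-1}: k∈[0..1] ⇒ -0.035548 +0.549575 = +0.514028;  D = -0.181177+0.481040i
d^2_{1,-1}: k∈[0..1] ⇒ +0.171184 -0.882186 = -0.711002;  D = -0.531146-0.472660i
d^2_{2,-1}: single k=0 term ⇒ -0.448726;  D = -0.398720+0.205858i
Y_2^{m'}(θ=0.2253,φ=5.1534) and Σ D·Y over m':
  (-0.0106-0.0270i)·(-0.0123+0.0149i)  (+0.1675-0.0011i)·(+0.0718+0.1521i)  (-0.1812+0.4810i)·(+0.5836+0.0000i)  (-0.5311-0.4727i)·(-0.0718+0.1521i)  (-0.3987+0.2059i)·(-0.0123-0.0149i)
Y_2^-1(R⁻¹ n̂) = +0.024999+0.262838i

Re=0.0250 Im=0.2628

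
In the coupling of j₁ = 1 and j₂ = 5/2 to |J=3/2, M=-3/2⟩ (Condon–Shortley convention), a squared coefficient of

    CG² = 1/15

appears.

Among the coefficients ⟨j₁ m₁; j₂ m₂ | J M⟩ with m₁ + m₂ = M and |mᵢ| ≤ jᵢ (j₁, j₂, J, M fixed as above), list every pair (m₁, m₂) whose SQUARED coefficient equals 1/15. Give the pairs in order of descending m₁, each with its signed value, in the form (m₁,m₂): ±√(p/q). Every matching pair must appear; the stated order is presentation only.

Admissible pairs with m₁+m₂ = M = -3/2: (-1,-1/2), (0,-3/2), (1,-5/2)
  (m₁,m₂)=(1,-5/2): CG² = 2/3, CG = +√(2/3)
  (m₁,m₂)=(0,-3/2): CG² = 4/15, CG = −√(4/15)
  (m₁,m₂)=(-1,-1/2): CG² = 1/15, CG = +√(1/15)   ← matches the target
Pairs with CG² = 1/15: (-1,-1/2): +√(1/15)

(-1,-1/2): +√(1/15)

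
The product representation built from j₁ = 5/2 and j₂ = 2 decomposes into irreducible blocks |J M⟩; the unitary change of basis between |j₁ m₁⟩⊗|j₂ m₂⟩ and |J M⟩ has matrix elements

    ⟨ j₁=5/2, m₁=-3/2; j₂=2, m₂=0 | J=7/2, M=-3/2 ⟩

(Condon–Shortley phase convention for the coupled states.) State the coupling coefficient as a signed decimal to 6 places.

−√(2/7) ≈ -0.534522

j₁+j₂−J=1  J+j₁−j₂=4  J−j₁+j₂=3  j₁+j₂+J+1=9
(j₁±m₁, j₂±m₂, J±M) = (1,4,2,2,2,5)
P² = 512/7
sum k=0..1:
  [0] +1/48 = 1/48
  [1] −1/12 = -1/12
S = -1/16
C² = P²·S² = 2/7 ; C = -0.534522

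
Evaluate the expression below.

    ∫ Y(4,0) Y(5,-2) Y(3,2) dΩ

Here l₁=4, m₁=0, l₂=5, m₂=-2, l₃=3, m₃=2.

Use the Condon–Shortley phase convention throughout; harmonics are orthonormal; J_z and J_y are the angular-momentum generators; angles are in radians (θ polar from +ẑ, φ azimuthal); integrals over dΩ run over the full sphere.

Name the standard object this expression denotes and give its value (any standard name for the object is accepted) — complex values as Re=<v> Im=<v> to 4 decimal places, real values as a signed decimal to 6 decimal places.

Gaunt coefficient, -0.065427

This is a Gaunt coefficient — the integral of a triple product of spherical harmonics over the sphere.
Checks pass: Σm=0; 12 even; l₃=3∈[1,9].
(2·4+1)(2·5+1)(2·3+1) = 693
Δ: 6! 2! 4! / 13! → 1/180180
sum: t=2:+1/576 t=3:−1/144 t=4:+1/576 = -1/288
3j²(4 5 3; 0 0 0) = Δ·Π!·Σ² = 20/1001  (sign +1)
sum: t=2:+1/576 t=3:−1/864 = 1/1728
3j²(4 5 3; 0 -2 2) = Δ·Π!·Σ² = 5/1287  (sign -1)
combine: 4πI² = 693·20/1001·5/1287 = 100/1859
take √, sign -1: I = -0.06542675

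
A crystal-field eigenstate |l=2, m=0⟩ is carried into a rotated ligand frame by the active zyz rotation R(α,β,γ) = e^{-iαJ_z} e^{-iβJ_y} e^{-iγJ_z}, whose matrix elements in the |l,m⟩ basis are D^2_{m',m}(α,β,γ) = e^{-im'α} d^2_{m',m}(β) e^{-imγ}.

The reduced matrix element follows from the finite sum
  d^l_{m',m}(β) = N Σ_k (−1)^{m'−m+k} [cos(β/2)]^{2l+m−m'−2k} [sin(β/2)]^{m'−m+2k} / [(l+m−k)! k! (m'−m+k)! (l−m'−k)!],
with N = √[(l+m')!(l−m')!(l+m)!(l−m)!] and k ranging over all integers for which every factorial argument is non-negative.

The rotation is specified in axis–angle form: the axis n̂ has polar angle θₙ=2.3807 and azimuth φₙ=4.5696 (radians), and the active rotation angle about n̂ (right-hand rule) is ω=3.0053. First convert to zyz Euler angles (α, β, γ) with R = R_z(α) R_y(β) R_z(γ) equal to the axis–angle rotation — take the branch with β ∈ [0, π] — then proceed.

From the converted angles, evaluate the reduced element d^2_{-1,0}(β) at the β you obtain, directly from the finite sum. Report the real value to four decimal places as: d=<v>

d=0.0653

Axis–angle → zyz. n̂ = (sinθₙcosφₙ, sinθₙsinφₙ, cosθₙ) = (-0.098128, -0.682550, -0.724221), ω = 3.0053.
R = I cosω + sinω [n̂]ₓ + (1−cosω) n̂n̂ᵀ gives
  R = [-0.971557, +0.231735, +0.048735; +0.034934, -0.063297, +0.997383; +0.234213, +0.970718, +0.053401]
β = atan2(√(R₁₃²+R₂₃²), R₃₃) = 1.517370; α = atan2(R₂₃, R₁₃) mod 2π = 1.521972; γ = atan2(R₃₂, −R₃₁) mod 2π = 1.807550
d^2_{-1,0}(β=1.5174) via the finite sum:
c=cos(1.517370/2)=0.725741, s=sin(1.517370/2)=0.687968; N=√[1·6·2·2]=4.898979
Admissible k: 1..2 (factorial args all ≥0)
  k=1: (−1)^0·4.8990/(2)·0.7257^3·0.6880^1 = +0.644153
  k=2: (−1)^1·4.8990/(2)·0.7257^1·0.6880^3 = -0.578844
d^2_{-1,0}(1.5174) = +0.644153 -0.578844 = +0.065309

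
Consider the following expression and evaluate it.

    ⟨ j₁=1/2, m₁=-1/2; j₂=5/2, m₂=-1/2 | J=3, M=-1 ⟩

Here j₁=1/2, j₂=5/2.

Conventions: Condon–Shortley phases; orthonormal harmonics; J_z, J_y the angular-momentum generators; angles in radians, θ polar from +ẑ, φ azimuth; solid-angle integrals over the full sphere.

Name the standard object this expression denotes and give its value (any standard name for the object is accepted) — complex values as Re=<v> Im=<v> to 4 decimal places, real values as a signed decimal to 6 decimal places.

This is a Clebsch–Gordan (vector-coupling) coefficient.
triangle: 0!*1!*5!/7! = 120/5040
(j±m)!: 0!*1!*2!*3!*2!*4! = 576
prefactor² = (2J+1)*Δ*N² = 96
  k=0: +1/(0!*0!*1!*2!*0!*3!) = 1/12
Σ = 1/12  ⇒  CG² = 96*(1/12)² = 2/3
CG = +√(2/3) = +0.816497

Clebsch–Gordan coefficient, +√(2/3) ≈ +0.816497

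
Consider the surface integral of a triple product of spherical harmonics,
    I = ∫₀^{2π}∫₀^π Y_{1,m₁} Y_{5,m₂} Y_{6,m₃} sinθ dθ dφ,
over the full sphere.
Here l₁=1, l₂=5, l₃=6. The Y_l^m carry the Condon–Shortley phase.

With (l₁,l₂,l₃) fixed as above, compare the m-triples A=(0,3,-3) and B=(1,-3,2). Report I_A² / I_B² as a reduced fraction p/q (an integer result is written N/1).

9/2

Shared (l₁,l₂,l₃)=(1,5,6): N and (l;000)² cancel in I_A²/I_B².
A: Δ = 0!·2!·10!/13! = 1/858; Racah Σ t=0..0: t=0:+1/80640 = 1/80640; ⇒ 3j(1 5 6; 0 3 -3)² = 9/286, sgn -1
B: Δ = 0!·2!·10!/13! = 1/858; Racah Σ t=0..0: t=0:+1/161280 = 1/161280; ⇒ 3j(1 5 6; 1 -3 2)² = 1/143, sgn +1
I_A²/I_B² = (9/286)/(1/143) = 9/2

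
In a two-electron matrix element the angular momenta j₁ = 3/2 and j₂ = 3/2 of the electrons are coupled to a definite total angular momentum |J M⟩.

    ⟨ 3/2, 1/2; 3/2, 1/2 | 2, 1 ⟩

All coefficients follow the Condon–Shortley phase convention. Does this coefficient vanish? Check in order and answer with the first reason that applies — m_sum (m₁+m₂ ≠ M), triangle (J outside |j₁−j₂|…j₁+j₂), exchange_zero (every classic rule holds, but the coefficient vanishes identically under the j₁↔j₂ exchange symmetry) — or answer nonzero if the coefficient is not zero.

m-sum: m₁+m₂ = 1/2+1/2 = 1, M = 1  ✓
triangle: |j₁−j₂| = 0 ≤ J = 2 ≤ j₁+j₂ = 3  ✓
exchange: j₁=j₂ and m₁=m₂, and (−1)^(j₁+j₂−J) = (−1)^1 = −1 forces ⟨j₁m₁;j₂m₂|JM⟩ = −⟨j₂m₂;j₁m₁|JM⟩ = −⟨j₁m₁;j₂m₂|JM⟩ ⇒ the coefficient vanishes identically
Racah sum check: Σ_k collapses to 0 ⇒ CG = 0

exchange_zero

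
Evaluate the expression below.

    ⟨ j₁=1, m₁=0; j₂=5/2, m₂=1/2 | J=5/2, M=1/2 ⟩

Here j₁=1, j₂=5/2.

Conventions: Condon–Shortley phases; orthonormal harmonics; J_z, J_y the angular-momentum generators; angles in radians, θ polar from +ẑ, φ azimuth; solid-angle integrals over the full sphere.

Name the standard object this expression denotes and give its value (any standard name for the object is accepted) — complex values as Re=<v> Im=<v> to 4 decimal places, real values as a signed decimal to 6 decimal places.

This is a Clebsch–Gordan (vector-coupling) coefficient.
j₁+j₂−J=1  J+j₁−j₂=1  J−j₁+j₂=4  j₁+j₂+J+1=7
(j₁±m₁, j₂±m₂, J±M) = (1,1,3,2,3,2)
P² = 144/35
sum k=0..1:
  [0] +1/6 = 1/6
  [1] −1/4 = -1/4
S = -1/12
C² = P²·S² = 1/35 ; C = -0.169031

Clebsch–Gordan coefficient, −√(1/35) ≈ -0.169031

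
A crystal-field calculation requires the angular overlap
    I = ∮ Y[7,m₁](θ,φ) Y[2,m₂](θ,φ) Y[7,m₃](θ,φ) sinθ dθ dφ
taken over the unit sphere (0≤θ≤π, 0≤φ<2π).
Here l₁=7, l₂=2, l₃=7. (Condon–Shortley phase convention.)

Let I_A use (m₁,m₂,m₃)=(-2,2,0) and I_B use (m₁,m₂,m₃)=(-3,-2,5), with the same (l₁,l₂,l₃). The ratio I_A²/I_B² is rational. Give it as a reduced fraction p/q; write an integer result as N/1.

Shared (l₁,l₂,l₃)=(7,2,7): N and (l;000)² cancel in I_A²/I_B².
A: Δ = 2!·12!·2!/17! = 1/185640; Racah Σ t=2..2: t=2:+1/2419200 = 1/2419200; ⇒ 3j(7 2 7; -2 2 0)² = 27/1105, sgn -1
B: Δ = 2!·12!·2!/17! = 1/185640; Racah Σ t=0..0: t=0:+1/29030400 = 1/29030400; ⇒ 3j(7 2 7; -3 -2 5)² = 99/7735, sgn +1
I_A²/I_B² = (27/1105)/(99/7735) = 21/11

21/11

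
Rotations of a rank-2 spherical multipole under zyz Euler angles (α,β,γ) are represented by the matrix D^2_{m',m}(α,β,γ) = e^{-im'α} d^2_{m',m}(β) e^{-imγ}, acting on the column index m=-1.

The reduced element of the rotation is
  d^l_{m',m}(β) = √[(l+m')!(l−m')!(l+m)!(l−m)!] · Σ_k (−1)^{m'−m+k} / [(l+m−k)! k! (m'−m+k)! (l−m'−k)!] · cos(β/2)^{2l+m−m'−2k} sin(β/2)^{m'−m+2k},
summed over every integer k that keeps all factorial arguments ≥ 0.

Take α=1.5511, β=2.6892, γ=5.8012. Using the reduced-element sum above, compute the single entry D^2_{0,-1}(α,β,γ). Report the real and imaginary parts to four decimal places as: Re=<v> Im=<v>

First d^2_{0,-1}(β=2.6892), then the phase factors e^{-i(0)α} and e^{-i(-1)γ}:
Half-angle: c=0.224272, s=0.974527. N=√(2·2·1·6)=4.898979
k: max(0,(-1)−(0))=0 … min(2+(-1),2−(0))=1
  k=0: (−1)^1·4.8990/(2)·0.2243^3·0.9745^1 = -0.026928
  k=1: (−1)^2·4.8990/(2)·0.2243^1·0.9745^3 = +0.508431
d^2_{0,-1}(2.6892) = -0.026928 +0.508431 = +0.481504
Phases: e^{-i·(0)·1.5511}=+1.000000+0.000000i, e^{-i·(-1)·5.8012}=+0.886076-0.463539i ⇒ D=+0.426649-0.223196i

Re=0.4266 Im=-0.2232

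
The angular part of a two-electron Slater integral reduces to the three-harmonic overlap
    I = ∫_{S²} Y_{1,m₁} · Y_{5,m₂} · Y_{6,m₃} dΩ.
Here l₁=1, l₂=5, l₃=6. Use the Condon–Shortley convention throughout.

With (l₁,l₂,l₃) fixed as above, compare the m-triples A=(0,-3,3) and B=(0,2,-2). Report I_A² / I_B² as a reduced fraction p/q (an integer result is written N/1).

27/32

Shared (l₁,l₂,l₃)=(1,5,6): N and (l;000)² cancel in I_A²/I_B².
A: Δ = 0!·2!·10!/13! = 1/858; Racah Σ t=0..0: t=0:+1/80640 = 1/80640; ⇒ 3j(1 5 6; 0 -3 3)² = 9/286, sgn -1
B: Δ = 0!·2!·10!/13! = 1/858; Racah Σ t=0..0: t=0:+1/30240 = 1/30240; ⇒ 3j(1 5 6; 0 2 -2)² = 16/429, sgn +1
I_A²/I_B² = (9/286)/(16/429) = 27/32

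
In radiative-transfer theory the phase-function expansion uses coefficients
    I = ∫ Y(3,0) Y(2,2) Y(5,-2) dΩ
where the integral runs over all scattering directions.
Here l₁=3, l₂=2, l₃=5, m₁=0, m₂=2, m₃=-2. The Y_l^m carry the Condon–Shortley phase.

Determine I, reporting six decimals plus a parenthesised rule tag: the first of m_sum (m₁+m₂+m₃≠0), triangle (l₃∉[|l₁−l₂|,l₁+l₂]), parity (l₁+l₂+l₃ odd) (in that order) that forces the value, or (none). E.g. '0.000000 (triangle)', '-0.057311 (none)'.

Rules hold: Σm=0, L=10 even, 1≤5≤5.
N = 7·5·11 = 385
Δ = 0!·6!·4!/11! = 1/2310
Racah Σ t=0..0: t=0:+1/144 = 1/144
⇒ 3j(3 2 5; 0 0 0)² = 10/231, sgn -1
Racah Σ t=0..0: t=0:+1/864 = 1/864
⇒ 3j(3 2 5; 0 2 -2)² = 1/66, sgn -1
4πI² = N·(3j₀)²·(3jₘ)² = 25/99
I = +1·√(0.252525/4π) = 0.14175797
No selection rule forces the value: the integral is nonzero (none).

0.141758 (none)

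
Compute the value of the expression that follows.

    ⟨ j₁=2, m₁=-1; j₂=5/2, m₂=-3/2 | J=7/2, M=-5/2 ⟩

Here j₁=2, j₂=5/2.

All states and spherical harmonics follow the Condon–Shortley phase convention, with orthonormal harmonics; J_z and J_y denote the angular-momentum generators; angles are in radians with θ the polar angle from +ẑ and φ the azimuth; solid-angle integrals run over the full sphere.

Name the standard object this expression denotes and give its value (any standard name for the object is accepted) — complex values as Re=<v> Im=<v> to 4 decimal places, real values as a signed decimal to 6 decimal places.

Clebsch–Gordan coefficient, +√(1/63) ≈ +0.125988

This is a Clebsch–Gordan (vector-coupling) coefficient.
j₁+j₂−J=1  J+j₁−j₂=3  J−j₁+j₂=4  j₁+j₂+J+1=9
(j₁±m₁, j₂±m₂, J±M) = (1,3,1,4,1,6)
P² = 2304/7
sum k=0..1:
  [0] +1/36 = 1/36
  [1] −1/48 = -1/48
S = 1/144
C² = P²·S² = 1/63 ; C = +0.125988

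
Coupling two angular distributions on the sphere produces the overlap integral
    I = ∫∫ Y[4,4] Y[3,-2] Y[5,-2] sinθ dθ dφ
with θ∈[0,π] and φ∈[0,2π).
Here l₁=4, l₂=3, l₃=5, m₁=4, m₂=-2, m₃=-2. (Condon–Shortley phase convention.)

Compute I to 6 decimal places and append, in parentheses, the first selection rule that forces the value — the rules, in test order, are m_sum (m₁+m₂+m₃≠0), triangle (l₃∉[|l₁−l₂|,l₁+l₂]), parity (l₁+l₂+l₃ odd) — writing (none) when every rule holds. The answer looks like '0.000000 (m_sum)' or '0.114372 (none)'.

-0.109480 (none)

Checks pass: Σm=0; 12 even; l₃=5∈[1,7].
(2·4+1)(2·3+1)(2·5+1) = 693
Δ: 2! 6! 4! / 13! → 1/180180
sum: t=0:+1/576 t=1:−1/144 t=2:+1/576 = -1/288
3j²(4 3 5; 0 0 0) = Δ·Π!·Σ² = 20/1001  (sign +1)
sum: t=0:+1/8640 = 1/8640
3j²(4 3 5; 4 -2 -2) = Δ·Π!·Σ² = 14/1287  (sign -1)
combine: 4πI² = 693·20/1001·14/1287 = 280/1859
take √, sign -1: I = -0.10947990
No selection rule forces the value: the integral is nonzero (none).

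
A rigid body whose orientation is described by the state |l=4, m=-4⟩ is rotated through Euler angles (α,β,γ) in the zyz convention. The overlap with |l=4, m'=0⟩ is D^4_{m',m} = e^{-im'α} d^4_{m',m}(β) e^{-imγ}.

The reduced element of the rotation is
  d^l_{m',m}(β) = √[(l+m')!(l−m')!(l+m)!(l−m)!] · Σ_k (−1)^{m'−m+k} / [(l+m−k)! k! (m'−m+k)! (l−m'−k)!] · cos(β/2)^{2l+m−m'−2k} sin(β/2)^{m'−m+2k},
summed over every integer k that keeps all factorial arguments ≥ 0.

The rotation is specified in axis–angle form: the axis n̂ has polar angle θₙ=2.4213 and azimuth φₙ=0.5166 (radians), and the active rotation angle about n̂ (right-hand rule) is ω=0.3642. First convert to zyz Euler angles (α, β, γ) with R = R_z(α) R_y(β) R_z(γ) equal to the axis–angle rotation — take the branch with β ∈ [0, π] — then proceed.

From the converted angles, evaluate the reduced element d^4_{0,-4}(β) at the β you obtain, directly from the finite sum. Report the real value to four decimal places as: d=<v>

Axis–angle → zyz. n̂ = (sinθₙcosφₙ, sinθₙsinφₙ, cosθₙ) = (+0.573529, +0.325796, -0.751613), ω = 0.3642.
R = I cosω + sinω [n̂]ₓ + (1−cosω) n̂n̂ᵀ gives
  R = [+0.955984, +0.279982, +0.087775; -0.255470, +0.941371, -0.220353; -0.144324, +0.188231, +0.971463]
β = atan2(√(R₁₃²+R₂₃²), R₃₃) = 0.239474; α = atan2(R₂₃, R₁₃) mod 2π = 5.091461; γ = atan2(R₃₂, −R₃₁) mod 2π = 0.916668
d^4_{0,-4}(β=0.2395) via the finite sum:
c=cos(0.239474/2)=0.992840, s=sin(0.239474/2)=0.119451; N=√[24·24·1·40320]=4819.161753
k: max(0,(-4)−(0))=0 … min(4+(-4),4−(0))=0
  k=0: (−1)^4·4819.1618/(576)·0.9928^4·0.1195^4 = +0.001655
d^4_{0,-4}(0.2395) = +0.001655

d=0.0017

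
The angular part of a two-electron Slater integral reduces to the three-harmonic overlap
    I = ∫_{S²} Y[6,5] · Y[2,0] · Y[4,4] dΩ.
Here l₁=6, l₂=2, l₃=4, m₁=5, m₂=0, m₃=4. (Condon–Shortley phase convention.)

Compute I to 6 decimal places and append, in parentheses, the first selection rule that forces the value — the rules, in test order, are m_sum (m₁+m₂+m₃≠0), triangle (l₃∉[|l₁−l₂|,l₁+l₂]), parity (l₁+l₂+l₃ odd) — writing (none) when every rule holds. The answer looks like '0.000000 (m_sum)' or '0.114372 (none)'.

0.000000 (m_sum)

Σmᵢ = 9 ≠ 0, so the φ-integral vanishes; I = 0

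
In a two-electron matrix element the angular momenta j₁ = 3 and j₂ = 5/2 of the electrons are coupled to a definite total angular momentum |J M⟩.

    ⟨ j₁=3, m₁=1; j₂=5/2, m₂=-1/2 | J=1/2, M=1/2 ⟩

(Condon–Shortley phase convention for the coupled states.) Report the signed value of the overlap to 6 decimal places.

+0.436436  (= +√(4/21))

j₁+j₂−J=5  J+j₁−j₂=1  J−j₁+j₂=0  j₁+j₂+J+1=7
(j₁±m₁, j₂±m₂, J±M) = (4,2,2,3,1,0)
P² = 192/7
sum k=2..2:
  [2] +1/12 = 1/12
S = 1/12
C² = P²·S² = 4/21 ; C = +0.436436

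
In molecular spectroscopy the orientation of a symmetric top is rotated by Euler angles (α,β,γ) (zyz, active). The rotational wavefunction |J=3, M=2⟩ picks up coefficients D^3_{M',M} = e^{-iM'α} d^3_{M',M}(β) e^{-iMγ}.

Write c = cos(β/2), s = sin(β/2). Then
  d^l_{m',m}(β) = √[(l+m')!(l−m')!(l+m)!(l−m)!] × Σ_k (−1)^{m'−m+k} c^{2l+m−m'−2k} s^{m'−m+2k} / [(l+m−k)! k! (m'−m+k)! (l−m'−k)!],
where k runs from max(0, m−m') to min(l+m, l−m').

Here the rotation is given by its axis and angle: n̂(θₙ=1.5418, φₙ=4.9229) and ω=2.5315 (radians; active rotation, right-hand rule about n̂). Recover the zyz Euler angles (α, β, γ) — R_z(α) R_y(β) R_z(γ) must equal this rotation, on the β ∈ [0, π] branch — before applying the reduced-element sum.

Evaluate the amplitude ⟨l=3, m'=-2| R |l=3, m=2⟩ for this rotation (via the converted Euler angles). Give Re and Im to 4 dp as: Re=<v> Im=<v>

Axis–angle → zyz. n̂ = (sinθₙcosφₙ, sinθₙsinφₙ, cosθₙ) = (+0.208872, -0.977513, +0.028992), ω = 2.5315.
R = I cosω + sinω [n̂]ₓ + (1−cosω) n̂n̂ᵀ gives
  R = [-0.740211, -0.388127, -0.549041; -0.354905, +0.919086, -0.171240; +0.571079, +0.068104, -0.818065]
β = atan2(√(R₁₃²+R₂₃²), R₃₃) = 2.528836; α = atan2(R₂₃, R₁₃) mod 2π = 3.443921; γ = atan2(R₃₂, −R₃₁) mod 2π = 3.022898
First d^3_{-2,2}(β=2.5288), then the phase factors e^{-i(-2)α} and e^{-i(2)γ}:
c=cos(2.528836/2)=0.301608, s=sin(2.528836/2)=0.953432; N=√[1·120·120·1]=120.000000
k: max(0,(2)−(-2))=4 … min(3+(2),3−(-2))=5
  k=4: (−1)^0·120.0000/(24)·0.3016^2·0.9534^4 = +0.375850
  k=5: (−1)^1·120.0000/(120)·0.3016^0·0.9534^6 = -0.751171
d^3_{-2,2}(2.5288) = +0.375850 -0.751171 = -0.375321
Attach z-rotation phases: D = e^{-i(-2)(3.4439)}·(-0.375321)·e^{-i(2)(3.0229)} = -0.249941-0.279992i

Re=-0.2499 Im=-0.2800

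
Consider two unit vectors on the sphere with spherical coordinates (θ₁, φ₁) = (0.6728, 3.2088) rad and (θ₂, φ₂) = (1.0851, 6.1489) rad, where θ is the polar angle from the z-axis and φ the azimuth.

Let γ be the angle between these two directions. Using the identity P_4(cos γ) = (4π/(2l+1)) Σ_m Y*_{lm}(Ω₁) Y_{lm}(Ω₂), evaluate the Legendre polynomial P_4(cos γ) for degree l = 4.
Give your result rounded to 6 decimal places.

0.264425

Addition theorem: P_4(cos γ) = (4π/9) Σ_m Y*_{lm}(Ω₁) Y_{lm}(Ω₂), m = −4…4:
  m=-4: (+0.064344+0.017727i) × (+0.232554+0.138498i) = +0.012508+0.013034i  (running Σ = +0.012508+0.013034i)
  m=-3: (-0.232108-0.047443i) × (+0.371773+0.158436i) = -0.078775-0.054412i  (running Σ = -0.066267-0.041378i)
  m=-2: (+0.422468+0.057130i) × (+0.132547+0.036480i) = +0.053913+0.022984i  (running Σ = -0.012354-0.018394i)
  m=-1: (-0.294819-0.019844i) × (-0.285393-0.038556i) = +0.083374+0.017030i  (running Σ = +0.071021-0.001364i)
  m=0: (-0.238596-0.000000i) × (-0.198406+0.000000i) = +0.047339+0.000000i  (running Σ = +0.118360-0.001364i)
  m=1: (+0.294819-0.019844i) × (+0.285393-0.038556i) = +0.083374-0.017030i  (running Σ = +0.201734-0.018394i)
  m=2: (+0.422468-0.057130i) × (+0.132547-0.036480i) = +0.053913-0.022984i  (running Σ = +0.255647-0.041378i)
  m=3: (+0.232108-0.047443i) × (-0.371773+0.158436i) = -0.078775+0.054412i  (running Σ = +0.176872+0.013034i)
  m=4: (+0.064344-0.017727i) × (+0.232554-0.138498i) = +0.012508-0.013034i  (running Σ = +0.189380-0.000000i)
Σ over m = +0.189380-0.000000i; ×(4π/9) → +0.264425-0.000000i. Real part: 0.264425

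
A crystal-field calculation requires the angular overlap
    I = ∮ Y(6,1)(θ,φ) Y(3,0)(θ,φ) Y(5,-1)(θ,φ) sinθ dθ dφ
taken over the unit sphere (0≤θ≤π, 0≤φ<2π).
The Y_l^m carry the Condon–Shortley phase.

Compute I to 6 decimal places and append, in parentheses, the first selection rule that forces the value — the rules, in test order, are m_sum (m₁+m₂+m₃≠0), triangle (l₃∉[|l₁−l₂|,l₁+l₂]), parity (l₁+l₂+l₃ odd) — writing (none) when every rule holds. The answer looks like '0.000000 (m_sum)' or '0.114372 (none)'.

m-sum 0 ✓  L=14 even ✓  3≤5≤9 ✓
Π(2lᵢ+1) = 13×7×11 = 1001
triangle coeff Δ(6,3,5) = 1/675675
Σ_t [1,3]: t=1:−1/8640 t=2:+1/2304 t=3:−1/8640 = 7/34560
(3j)²=7/429 [(6 3 5; 0 0 0)], sign=-1
Σ_t [1,3]: t=1:−1/6912 t=2:+1/2880 t=3:−1/17280 = 1/6912
(3j)²=5/429 [(6 3 5; 1 0 -1)], sign=+1
⇒ 4πI² = 245/1287
I = (-1)√(245/1287/(4π)) = -0.12308038
No selection rule forces the value: the integral is nonzero (none).

-0.123080 (none)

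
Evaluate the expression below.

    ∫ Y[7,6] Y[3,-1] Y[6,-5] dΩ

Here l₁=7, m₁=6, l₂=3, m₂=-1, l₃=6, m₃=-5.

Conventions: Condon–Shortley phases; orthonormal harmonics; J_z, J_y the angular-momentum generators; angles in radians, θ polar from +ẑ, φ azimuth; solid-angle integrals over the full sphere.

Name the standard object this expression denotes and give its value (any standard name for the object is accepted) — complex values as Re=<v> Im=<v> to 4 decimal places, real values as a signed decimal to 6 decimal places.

Gaunt coefficient, -0.034007

This is a Gaunt coefficient — the integral of a triple product of spherical harmonics over the sphere.
m-sum 0 ✓  L=16 even ✓  4≤6≤10 ✓
Π(2lᵢ+1) = 15×7×13 = 1365
triangle coeff Δ(7,3,6) = 1/2042040
Σ_t [1,3]: t=1:−1/207360 t=2:+1/57600 t=3:−1/207360 = 1/129600
(3j)²=168/12155 [(7 3 6; 0 0 0)], sign=+1
Σ_t [0,1]: t=0:+1/17418240 t=1:−1/21772800 = 1/87091200
(3j)²=11/14280 [(7 3 6; 6 -1 -5)], sign=-1
⇒ 4πI² = 21/1445
I = (-1)√(21/1445/(4π)) = -0.03400719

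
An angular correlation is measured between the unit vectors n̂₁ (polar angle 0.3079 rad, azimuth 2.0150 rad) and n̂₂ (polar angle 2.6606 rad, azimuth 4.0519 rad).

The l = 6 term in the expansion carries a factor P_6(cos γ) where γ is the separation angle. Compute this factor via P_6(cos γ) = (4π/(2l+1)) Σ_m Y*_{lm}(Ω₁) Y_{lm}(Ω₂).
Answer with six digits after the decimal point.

Term-by-term m-sum for l=6 (normalisation 4π/13 = 0.966644):
  term(m=-6) = (0.000002, 0.000001)   from Y*(Ω₁)=(0.000333, -0.000172), Y(Ω₂)=(0.003228, 0.003468)
  term(m=-5) = (0.000093, -0.000088)   from Y*(Ω₁)=(-0.003245, -0.002468), Y(Ω₂)=(-0.005037, 0.031044)
  term(m=-4) = (-0.000979, -0.003237)   from Y*(Ω₁)=(-0.005535, 0.026483), Y(Ω₂)=(-0.109704, 0.059880)
  term(m=-3) = (-0.038413, -0.006692)   from Y*(Ω₁)=(0.117360, -0.028494), Y(Ω₂)=(-0.296017, -0.128895)
  term(m=-2) = (-0.106787, 0.143850)   from Y*(Ω₁)=(-0.223921, -0.275555), Y(Ω₂)=(-0.124743, -0.488905)
  term(m=-1) = (0.081137, 0.161282)   from Y*(Ω₁)=(-0.254221, 0.534160), Y(Ω₂)=(0.187235, -0.241006)
  term(m=+0) = (-0.070985, 0.000000)   from Y*(Ω₁)=(0.227563, -0.000000), Y(Ω₂)=(-0.311936, 0.000000)
  term(m=+1) = (0.081137, -0.161282)   from Y*(Ω₁)=(0.254221, 0.534160), Y(Ω₂)=(-0.187235, -0.241006)
  term(m=+2) = (-0.106787, -0.143850)   from Y*(Ω₁)=(-0.223921, 0.275555), Y(Ω₂)=(-0.124743, 0.488905)
  term(m=+3) = (-0.038413, 0.006692)   from Y*(Ω₁)=(-0.117360, -0.028494), Y(Ω₂)=(0.296017, -0.128895)
  term(m=+4) = (-0.000979, 0.003237)   from Y*(Ω₁)=(-0.005535, -0.026483), Y(Ω₂)=(-0.109704, -0.059880)
  term(m=+5) = (0.000093, 0.000088)   from Y*(Ω₁)=(0.003245, -0.002468), Y(Ω₂)=(0.005037, 0.031044)
  term(m=+6) = (0.000002, -0.000001)   from Y*(Ω₁)=(0.000333, 0.000172), Y(Ω₂)=(0.003228, -0.003468)
Total Σ_m = (-0.200882, -0.000000). Multiply by 0.966644: (-0.194181, -0.000000). P_6(cos γ) = -0.194181

-0.194181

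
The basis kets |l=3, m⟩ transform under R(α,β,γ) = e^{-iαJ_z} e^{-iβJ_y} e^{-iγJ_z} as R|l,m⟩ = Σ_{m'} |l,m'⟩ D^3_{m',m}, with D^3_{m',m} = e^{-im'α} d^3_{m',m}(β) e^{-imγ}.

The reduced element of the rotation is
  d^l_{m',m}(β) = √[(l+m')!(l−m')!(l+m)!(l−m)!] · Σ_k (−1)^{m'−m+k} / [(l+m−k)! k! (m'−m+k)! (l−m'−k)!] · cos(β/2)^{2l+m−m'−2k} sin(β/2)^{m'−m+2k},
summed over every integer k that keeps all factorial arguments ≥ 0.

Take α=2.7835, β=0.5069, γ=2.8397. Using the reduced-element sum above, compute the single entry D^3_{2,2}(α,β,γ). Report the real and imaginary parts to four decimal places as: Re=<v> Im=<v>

Split into d^3_{2,2}(β=0.5069) × two z-phases.
c=cos(0.506900/2)=0.968053, s=sin(0.506900/2)=0.250745; N=√[120·1·120·1]=120.000000
The bounds max(0,m−m')=0 and min(l+m,l−m')=1 give 2 terms
  k=0: (−1)^0·120.0000/(120)·0.9681^6·0.2507^0 = +0.822991
  k=1: (−1)^1·120.0000/(24)·0.9681^4·0.2507^2 = -0.276078
d^3_{2,2}(0.5069) = +0.822991 -0.276078 = +0.546913
D = (+0.754316+0.656512i)·(+0.546913)·(+0.823192+0.567763i) = +0.135746+0.529799i

Re=0.1357 Im=0.5298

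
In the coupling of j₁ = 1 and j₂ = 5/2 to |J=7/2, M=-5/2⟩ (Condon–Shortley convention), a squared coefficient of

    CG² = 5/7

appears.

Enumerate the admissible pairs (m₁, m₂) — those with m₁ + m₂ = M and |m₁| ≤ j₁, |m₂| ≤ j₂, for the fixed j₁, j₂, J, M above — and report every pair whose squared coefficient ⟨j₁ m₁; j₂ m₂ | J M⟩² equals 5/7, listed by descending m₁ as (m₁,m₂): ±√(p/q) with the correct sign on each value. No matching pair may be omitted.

Admissible pairs with m₁+m₂ = M = -5/2: (-1,-3/2), (0,-5/2)
  (m₁,m₂)=(0,-5/2): CG² = 2/7, CG = +√(2/7)
  (m₁,m₂)=(-1,-3/2): CG² = 5/7, CG = +√(5/7)   ← matches the target
Pairs with CG² = 5/7: (-1,-3/2): +√(5/7)

(-1,-3/2): +√(5/7)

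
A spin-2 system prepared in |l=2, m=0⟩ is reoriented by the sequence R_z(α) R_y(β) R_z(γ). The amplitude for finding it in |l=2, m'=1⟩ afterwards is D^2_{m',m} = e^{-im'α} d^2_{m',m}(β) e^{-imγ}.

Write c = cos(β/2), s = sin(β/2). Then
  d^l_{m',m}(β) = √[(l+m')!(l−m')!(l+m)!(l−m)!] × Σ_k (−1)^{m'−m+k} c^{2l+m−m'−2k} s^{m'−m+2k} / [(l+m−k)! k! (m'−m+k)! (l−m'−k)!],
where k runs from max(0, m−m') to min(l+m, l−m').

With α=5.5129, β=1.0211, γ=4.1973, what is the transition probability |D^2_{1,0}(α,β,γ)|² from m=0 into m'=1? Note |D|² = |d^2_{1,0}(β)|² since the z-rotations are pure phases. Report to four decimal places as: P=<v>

Split into d^2_{1,0}(β=1.0211) × two z-phases.
Half-angle: c=0.872476, s=0.488657. N=√(6·1·2·2)=4.898979
Admissible k: 0..1 (factorial args all ≥0)
  k=0: (−1)^1·4.8990/(2)·0.8725^3·0.4887^1 = -0.794951
  k=1: (−1)^2·4.8990/(2)·0.8725^1·0.4887^3 = +0.249369
d^2_{1,0}(1.0211) = -0.794951 +0.249369 = -0.545582
|D^2_{1,0}|² = |d^2_{1,0}(β)|² = (-0.545582)² = 0.297660 (the z-rotation phases have unit modulus)

P=0.2977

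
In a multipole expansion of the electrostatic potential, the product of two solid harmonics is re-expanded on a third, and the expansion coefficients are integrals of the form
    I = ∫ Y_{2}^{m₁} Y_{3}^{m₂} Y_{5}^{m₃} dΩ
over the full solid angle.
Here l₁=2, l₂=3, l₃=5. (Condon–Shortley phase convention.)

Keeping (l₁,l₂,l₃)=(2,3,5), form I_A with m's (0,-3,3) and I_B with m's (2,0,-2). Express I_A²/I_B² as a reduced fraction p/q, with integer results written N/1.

Same 2,3,5: normalisation and zero-m 3j drop out of the ratio.
A: Δ: 0! 4! 6! / 11! → 1/2310; sum: t=0:+1/2880 = 1/2880; 3j²(2 3 5; 0 -3 3) = Δ·Π!·Σ² = 2/165  (sign +1)
B: Δ: 0! 4! 6! / 11! → 1/2310; sum: t=0:+1/864 = 1/864; 3j²(2 3 5; 2 0 -2) = Δ·Π!·Σ² = 1/66  (sign -1)
I_A²/I_B² = (2/165)/(1/66) = 4/5

4/5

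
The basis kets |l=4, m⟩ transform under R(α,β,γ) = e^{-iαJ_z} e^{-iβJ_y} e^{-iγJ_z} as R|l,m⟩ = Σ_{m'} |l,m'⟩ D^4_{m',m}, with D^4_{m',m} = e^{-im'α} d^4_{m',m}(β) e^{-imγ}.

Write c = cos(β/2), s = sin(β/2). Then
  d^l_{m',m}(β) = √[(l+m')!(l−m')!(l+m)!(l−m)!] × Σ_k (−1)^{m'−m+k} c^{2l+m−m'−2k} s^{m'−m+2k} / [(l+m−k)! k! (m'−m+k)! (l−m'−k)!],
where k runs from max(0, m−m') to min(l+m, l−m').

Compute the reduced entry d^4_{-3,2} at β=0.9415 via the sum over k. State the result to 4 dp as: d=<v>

d^4_{-3,2}(β=0.9415) via the finite sum:
With c≡cos(β/2)=0.891228 and s≡sin(β/2)=0.453555, N=[1·5040·720·2]^{1/2}=2693.993318
k∈{5,6} keeps every argument non-negative
  k=5: (−1)^0·2693.9933/(240)·0.8912^3·0.4536^5 = +0.152511
  k=6: (−1)^1·2693.9933/(720)·0.8912^1·0.4536^7 = -0.013166
d^4_{-3,2}(0.9415) = +0.152511 -0.013166 = +0.139345

d=0.1393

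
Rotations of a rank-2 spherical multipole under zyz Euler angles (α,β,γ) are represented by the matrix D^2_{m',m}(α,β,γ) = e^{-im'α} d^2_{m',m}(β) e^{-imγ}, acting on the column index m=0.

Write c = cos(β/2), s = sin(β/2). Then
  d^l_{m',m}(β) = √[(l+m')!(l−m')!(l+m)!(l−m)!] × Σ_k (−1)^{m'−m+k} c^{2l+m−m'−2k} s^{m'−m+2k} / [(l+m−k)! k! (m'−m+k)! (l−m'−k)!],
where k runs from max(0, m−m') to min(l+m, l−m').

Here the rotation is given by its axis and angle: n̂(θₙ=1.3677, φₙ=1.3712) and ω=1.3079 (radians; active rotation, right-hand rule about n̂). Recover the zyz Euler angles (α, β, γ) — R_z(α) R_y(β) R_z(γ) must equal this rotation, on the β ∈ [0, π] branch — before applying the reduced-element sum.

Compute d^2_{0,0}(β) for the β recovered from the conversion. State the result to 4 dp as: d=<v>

Axis–angle → zyz. n̂ = (sinθₙcosφₙ, sinθₙsinφₙ, cosθₙ) = (+0.194199, +0.960001, +0.201703), ω = 1.3079.
R = I cosω + sinω [n̂]ₓ + (1−cosω) n̂n̂ᵀ gives
  R = [+0.287791, -0.056791, +0.956008; +0.332754, +0.941977, -0.044213; -0.898026, +0.330840, +0.289990]
β = atan2(√(R₁₃²+R₂₃²), R₃₃) = 1.276580; α = atan2(R₂₃, R₁₃) mod 2π = 6.236971; γ = atan2(R₃₂, −R₃₁) mod 2π = 0.352979
d^2_{0,0}(β=1.2766) via the finite sum:
c=cos(1.276580/2)=0.803116, s=sin(1.276580/2)=0.595823; N=√[2·2·2·2]=4.000000
The bounds max(0,m−m')=0 and min(l+m,l−m')=2 give 3 terms
  k=0: (−1)^0·4.0000/(4)·0.8031^4·0.5958^0 = +0.416018
  k=1: (−1)^1·4.0000/(1)·0.8031^2·0.5958^2 = -0.915906
  k=2: (−1)^2·4.0000/(4)·0.8031^0·0.5958^4 = +0.126029
d^2_{0,0}(1.2766) = +0.416018 -0.915906 +0.126029 = -0.373859

d=-0.3739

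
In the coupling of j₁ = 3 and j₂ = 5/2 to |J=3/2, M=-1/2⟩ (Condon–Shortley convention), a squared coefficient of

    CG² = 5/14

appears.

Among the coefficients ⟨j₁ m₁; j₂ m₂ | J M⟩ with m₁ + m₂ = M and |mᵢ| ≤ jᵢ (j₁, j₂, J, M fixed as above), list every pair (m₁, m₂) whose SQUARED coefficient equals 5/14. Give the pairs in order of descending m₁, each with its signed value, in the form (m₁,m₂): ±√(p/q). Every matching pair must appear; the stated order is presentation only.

Admissible pairs with m₁+m₂ = M = -1/2: (-3,5/2), (-2,3/2), (-1,1/2), (0,-1/2), (1,-3/2), (2,-5/2)
  (m₁,m₂)=(2,-5/2): CG² = 5/21, CG = +√(5/21)
  (m₁,m₂)=(1,-3/2): CG² = 7/30, CG = −√(7/30)
  (m₁,m₂)=(0,-1/2): CG² = 4/35, CG = +√(4/35)
  (m₁,m₂)=(-1,1/2): CG² = 1/105, CG = −√(1/105)
  (m₁,m₂)=(-2,3/2): CG² = 1/21, CG = −√(1/21)
  (m₁,m₂)=(-3,5/2): CG² = 5/14, CG = +√(5/14)   ← matches the target
Pairs with CG² = 5/14: (-3,5/2): +√(5/14)

(-3,5/2): +√(5/14)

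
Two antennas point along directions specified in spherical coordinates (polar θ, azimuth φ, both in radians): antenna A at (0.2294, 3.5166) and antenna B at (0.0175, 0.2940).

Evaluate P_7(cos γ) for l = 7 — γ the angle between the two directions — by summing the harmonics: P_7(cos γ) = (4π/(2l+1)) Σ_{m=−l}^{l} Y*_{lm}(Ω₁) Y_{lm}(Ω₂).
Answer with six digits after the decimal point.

Summing Y*_{l m}(θ₁,φ₁)·Y_{l m}(θ₂,φ₂) over m ∈ [−7, 7]; prefactor 4π/(2·7+1) = 0.837758:
  term(m=-7) = -0.00000 - 0.00000j   from Y*(Ω₁)=0.00001 - 0.00001j, Y(Ω₂)=-0.00000 - 0.00000j
  term(m=-6) = 0.00000 + 0.00000j   from Y*(Ω₁)=-0.00016 + 0.00020j, Y(Ω₂)=-0.00000 - 0.00000j
  term(m=-5) = -0.00000 - 0.00000j   from Y*(Ω₁)=0.00076 - 0.00241j, Y(Ω₂)=0.00000 - 0.00000j
  term(m=-4) = 0.00000 + 0.00000j   from Y*(Ω₁)=0.00126 + 0.01778j, Y(Ω₂)=0.00000 - 0.00000j
  term(m=-3) = -0.00000 - 0.00000j   from Y*(Ω₁)=-0.03870 - 0.08099j, Y(Ω₂)=0.00003 - 0.00004j
  term(m=-2) = 0.00070 + 0.00011j   from Y*(Ω₁)=0.22643 + 0.21095j, Y(Ω₂)=0.00191 - 0.00127j
  term(m=-1) = -0.04518 - 0.00367j   from Y*(Ω₁)=-0.59089 - 0.23259j, Y(Ω₂)=0.06832 - 0.02069j
  term(m=+0) = 0.46007 + 0.00000j   from Y*(Ω₁)=0.42291 + 0.00000j, Y(Ω₂)=1.08787 + 0.00000j
  term(m=+1) = -0.04518 + 0.00367j   from Y*(Ω₁)=0.59089 - 0.23259j, Y(Ω₂)=-0.06832 - 0.02069j
  term(m=+2) = 0.00070 - 0.00011j   from Y*(Ω₁)=0.22643 - 0.21095j, Y(Ω₂)=0.00191 + 0.00127j
  term(m=+3) = -0.00000 + 0.00000j   from Y*(Ω₁)=0.03870 - 0.08099j, Y(Ω₂)=-0.00003 - 0.00004j
  term(m=+4) = 0.00000 - 0.00000j   from Y*(Ω₁)=0.00126 - 0.01778j, Y(Ω₂)=0.00000 + 0.00000j
  term(m=+5) = -0.00000 + 0.00000j   from Y*(Ω₁)=-0.00076 - 0.00241j, Y(Ω₂)=-0.00000 - 0.00000j
  term(m=+6) = 0.00000 - 0.00000j   from Y*(Ω₁)=-0.00016 - 0.00020j, Y(Ω₂)=-0.00000 + 0.00000j
  term(m=+7) = -0.00000 + 0.00000j   from Y*(Ω₁)=-0.00001 - 0.00001j, Y(Ω₂)=0.00000 - 0.00000j
Total Σ_m = 0.37110 - 0.00000j. Multiply by 0.837758: 0.31089 - 0.00000j. P_7(cos γ) = 0.310891

0.310891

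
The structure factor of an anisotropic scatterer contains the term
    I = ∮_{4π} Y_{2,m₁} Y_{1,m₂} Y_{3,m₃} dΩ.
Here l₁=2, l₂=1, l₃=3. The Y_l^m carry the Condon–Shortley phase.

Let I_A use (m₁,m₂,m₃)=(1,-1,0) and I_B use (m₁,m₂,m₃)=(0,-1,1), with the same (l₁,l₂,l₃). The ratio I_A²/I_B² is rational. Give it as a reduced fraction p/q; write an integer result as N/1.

1/2

l's match ⇒ only the (l;m) 3-j factors differ between A and B.
A: triangle coeff Δ(2,1,3) = 1/105; Σ_t [0,0]: t=0:+1/12 = 1/12; (3j)²=1/35 [(2 1 3; 1 -1 0)], sign=-1
B: triangle coeff Δ(2,1,3) = 1/105; Σ_t [0,0]: t=0:+1/8 = 1/8; (3j)²=2/35 [(2 1 3; 0 -1 1)], sign=+1
I_A²/I_B² = (1/35)/(2/35) = 1/2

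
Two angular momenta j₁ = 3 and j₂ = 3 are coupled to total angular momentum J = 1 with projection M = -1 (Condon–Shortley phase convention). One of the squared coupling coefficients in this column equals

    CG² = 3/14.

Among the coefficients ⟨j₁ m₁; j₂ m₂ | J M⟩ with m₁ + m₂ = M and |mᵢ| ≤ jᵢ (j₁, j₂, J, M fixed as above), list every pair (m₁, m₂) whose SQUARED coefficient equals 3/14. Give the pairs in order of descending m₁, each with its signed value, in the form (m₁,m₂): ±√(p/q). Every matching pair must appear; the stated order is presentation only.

Admissible pairs with m₁+m₂ = M = -1: (-3,2), (-2,1), (-1,0), (0,-1), (1,-2), (2,-3)
  (m₁,m₂)=(2,-3): CG² = 3/28, CG = +√(3/28)
  (m₁,m₂)=(1,-2): CG² = 5/28, CG = −√(5/28)
  (m₁,m₂)=(0,-1): CG² = 3/14, CG = +√(3/14)   ← matches the target
  (m₁,m₂)=(-1,0): CG² = 3/14, CG = −√(3/14)   ← matches the target
  (m₁,m₂)=(-2,1): CG² = 5/28, CG = +√(5/28)
  (m₁,m₂)=(-3,2): CG² = 3/28, CG = −√(3/28)
Pairs with CG² = 3/14: (0,-1): +√(3/14); (-1,0): −√(3/14)

(0,-1): +√(3/14); (-1,0): −√(3/14)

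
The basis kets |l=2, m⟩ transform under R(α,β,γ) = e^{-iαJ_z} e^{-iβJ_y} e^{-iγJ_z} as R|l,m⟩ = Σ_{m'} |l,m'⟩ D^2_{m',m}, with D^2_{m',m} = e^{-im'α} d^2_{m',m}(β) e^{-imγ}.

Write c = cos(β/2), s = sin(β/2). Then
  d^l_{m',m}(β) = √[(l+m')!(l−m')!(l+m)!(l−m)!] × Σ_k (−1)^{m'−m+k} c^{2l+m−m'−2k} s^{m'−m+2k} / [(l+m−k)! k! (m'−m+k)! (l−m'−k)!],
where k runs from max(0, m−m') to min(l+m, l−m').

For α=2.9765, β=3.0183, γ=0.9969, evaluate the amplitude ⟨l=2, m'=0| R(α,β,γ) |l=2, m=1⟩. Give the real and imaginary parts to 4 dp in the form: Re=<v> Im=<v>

First d^2_{0,1}(β=3.0183), then the phase factors e^{-i(0)α} and e^{-i(1)γ}:
With c≡cos(β/2)=0.061607 and s≡sin(β/2)=0.998100, N=[2·2·6·1]^{1/2}=4.898979
The bounds max(0,m−m')=1 and min(l+m,l−m')=2 give 2 terms
  k=1: (−1)^0·4.8990/(2)·0.0616^3·0.9981^1 = +0.000572
  k=2: (−1)^1·4.8990/(2)·0.0616^1·0.9981^3 = -0.150048
d^2_{0,1}(3.0183) = +0.000572 -0.150048 = -0.149476
Attach z-rotation phases: D = e^{-i(0)(2.9765)}·(-0.149476)·e^{-i(1)(0.9969)} = -0.081152+0.125529i

Re=-0.0812 Im=0.1255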